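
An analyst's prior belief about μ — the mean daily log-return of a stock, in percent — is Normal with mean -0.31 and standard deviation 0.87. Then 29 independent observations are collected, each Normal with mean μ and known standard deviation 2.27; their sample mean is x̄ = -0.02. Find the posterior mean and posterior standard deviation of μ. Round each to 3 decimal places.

Posterior mean ≈ -0.075; posterior SD ≈ 0.379

Prior precision 1/τ₀² = 1/0.87² = 1.32118; data precision n/σ² = 29/2.27² = 5.62790.
Posterior precision = 1.32118 + 5.62790 = 6.94908, giving posterior SD = 1/√6.94908 = 0.379.
Posterior mean = (1.32118·-0.31 + 5.62790·-0.02) / 6.94908 = -0.075.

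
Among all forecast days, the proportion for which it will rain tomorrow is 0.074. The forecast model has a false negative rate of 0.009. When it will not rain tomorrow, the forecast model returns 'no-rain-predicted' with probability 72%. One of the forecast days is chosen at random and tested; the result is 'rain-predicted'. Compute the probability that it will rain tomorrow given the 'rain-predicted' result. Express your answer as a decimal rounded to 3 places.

Write H for 'it will rain tomorrow'. Prior odds H:¬H = 0.074/0.926 = 0.079914. For the 'rain-predicted' outcome, the likelihood ratio is 0.991/0.28 = 3.5393.
Posterior odds = 0.079914 × 3.5393 = 0.28284, so P(H|E) = 0.28284/(1+0.28284) = 0.220.

P(H | E) ≈ 0.220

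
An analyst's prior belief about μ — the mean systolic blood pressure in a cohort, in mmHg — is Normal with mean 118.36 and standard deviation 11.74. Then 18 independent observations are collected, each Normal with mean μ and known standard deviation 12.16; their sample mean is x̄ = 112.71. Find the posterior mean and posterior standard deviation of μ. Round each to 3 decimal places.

With known σ, the Normal prior is conjugate. Weight on the data is w = (n/σ²)/(n/σ² + 1/τ₀²) = 0.121732/(0.121732+0.00725544) = 0.94375.
Posterior mean = w·x̄ + (1−w)·μ₀ = 0.94375·112.71 + 0.056249·118.36 = 113.028. Posterior variance = 1/(0.121732+0.00725544) = 7.75268, so SD = 2.784.

Posterior mean ≈ 113.028; posterior SD ≈ 2.784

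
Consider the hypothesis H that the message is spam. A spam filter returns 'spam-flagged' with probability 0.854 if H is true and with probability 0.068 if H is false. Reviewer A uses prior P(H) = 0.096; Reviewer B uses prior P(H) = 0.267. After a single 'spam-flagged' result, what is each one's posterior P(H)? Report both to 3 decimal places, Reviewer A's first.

Reviewer A: 0.571; Reviewer B: 0.821

The likelihood ratio for a 'spam-flagged' result is 0.854/0.068 = 12.559.
Reviewer A: prior odds 0.096/0.904 = 0.10619; posterior odds 1.3337; posterior probability 0.571.
Reviewer B: prior odds 0.267/0.733 = 0.36426; posterior odds 4.5746; posterior probability 0.821.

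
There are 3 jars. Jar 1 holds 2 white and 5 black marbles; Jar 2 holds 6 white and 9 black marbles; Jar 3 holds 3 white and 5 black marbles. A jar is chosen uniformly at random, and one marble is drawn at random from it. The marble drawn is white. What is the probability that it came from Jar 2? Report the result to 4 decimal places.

Posterior probability ≈ 0.3771

Tabulate prior·likelihood by source: [1] prior 0.333333, lik 0.2857, product 0.09524; [2] prior 0.333333, lik 0.4, product 0.1333; [3] prior 0.333333, lik 0.375, product 0.1250.
Normalizing constant = 0.35357; the posterior for Jar 2 is its product over the sum, 0.1333/0.35357 = 0.3771.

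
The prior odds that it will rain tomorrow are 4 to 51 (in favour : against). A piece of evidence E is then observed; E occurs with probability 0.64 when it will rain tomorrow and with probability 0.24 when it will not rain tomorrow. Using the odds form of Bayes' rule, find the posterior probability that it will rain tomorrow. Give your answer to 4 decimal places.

Prior odds = 4/51 = 0.078431.
Likelihood ratio for E = 0.64/0.24 = 2.6667.
Posterior odds = prior odds × LR = 0.20915.
Posterior probability = odds/(1+odds) = 0.20915/1.2092 = 0.1730.

Posterior probability ≈ 0.1730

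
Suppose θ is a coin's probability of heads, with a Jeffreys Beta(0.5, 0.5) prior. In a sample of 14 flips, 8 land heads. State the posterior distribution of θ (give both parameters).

Observing 8 successes and 6 failures updates Beta(0.5, 0.5) by adding the success and failure counts to the two shape parameters: α = 0.5+8 = 8.5, β = 0.5+6 = 6.5.

Posterior: Beta(8.5, 6.5)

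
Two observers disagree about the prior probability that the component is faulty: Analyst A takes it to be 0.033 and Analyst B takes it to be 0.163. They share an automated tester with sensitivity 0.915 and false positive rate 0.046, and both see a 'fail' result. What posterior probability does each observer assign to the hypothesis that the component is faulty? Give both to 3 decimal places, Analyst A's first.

P('+'|H) = 0.915, P('+'|¬H) = 0.046.
Analyst A: numerator 0.915·0.033 = 0.030195; evidence = 0.030195+0.046·0.967 = 0.074677; posterior = 0.404.
Analyst B: numerator 0.915·0.163 = 0.14914; evidence = 0.14914+0.046·0.837 = 0.18765; posterior = 0.795.

Analyst A: 0.404; Analyst B: 0.795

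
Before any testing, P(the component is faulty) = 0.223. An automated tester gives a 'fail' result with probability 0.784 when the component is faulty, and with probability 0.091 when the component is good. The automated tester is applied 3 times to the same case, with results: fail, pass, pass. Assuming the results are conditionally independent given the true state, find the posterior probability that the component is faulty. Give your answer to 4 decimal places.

Posterior P(H) ≈ 0.1225

Let H be the event that the component is faulty; start with P(H) = 0.223. P('fail'|H) = 0.784, P('fail'|¬H) = 0.091.
Update on result 1 ('fail'): P(H) ← 0.784·0.2230 / (0.784·0.2230 + 0.091·0.7770) = 0.17483/0.24554 = 0.7120.
Update on result 2 ('pass'): P(H) ← 0.216·0.7120 / (0.216·0.7120 + 0.909·0.2880) = 0.15380/0.41556 = 0.3701.
Update on result 3 ('pass'): P(H) ← 0.216·0.3701 / (0.216·0.3701 + 0.909·0.6299) = 0.079942/0.65252 = 0.1225.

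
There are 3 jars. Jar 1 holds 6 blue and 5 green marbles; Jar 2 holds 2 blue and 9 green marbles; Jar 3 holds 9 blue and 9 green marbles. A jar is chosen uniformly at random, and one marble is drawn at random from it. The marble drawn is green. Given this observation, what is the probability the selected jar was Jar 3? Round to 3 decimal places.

Posterior probability ≈ 0.282

Tabulate prior·likelihood by source: [1] prior 0.333333, lik 0.4545, product 0.1515; [2] prior 0.333333, lik 0.8182, product 0.2727; [3] prior 0.333333, lik 0.5, product 0.1667.
Normalizing constant = 0.59091; the posterior for Jar 3 is its product over the sum, 0.1667/0.59091 = 0.282.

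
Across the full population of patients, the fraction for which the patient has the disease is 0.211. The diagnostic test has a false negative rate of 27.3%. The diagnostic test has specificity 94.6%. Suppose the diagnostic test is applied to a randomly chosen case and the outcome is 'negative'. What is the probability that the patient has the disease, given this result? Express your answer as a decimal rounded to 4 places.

P(H | E) ≈ 0.0716

Let H be the event that the patient has the disease. P(H) = 0.211, so P(¬H) = 0.789. With E the 'negative' result, P(E|H) = 0.273 and P(E|¬H) = 0.946.
P(E) = 0.273·0.211 + 0.946·0.789 = 0.057603 + 0.74639 = 0.80400.
By Bayes' theorem, P(H|E) = 0.057603 / 0.80400 = 0.0716.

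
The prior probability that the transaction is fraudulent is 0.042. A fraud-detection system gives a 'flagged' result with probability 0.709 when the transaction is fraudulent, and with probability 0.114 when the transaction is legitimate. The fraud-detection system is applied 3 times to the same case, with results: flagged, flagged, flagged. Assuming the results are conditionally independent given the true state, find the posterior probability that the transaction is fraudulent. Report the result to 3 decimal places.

With H the event that the transaction is fraudulent, the joint likelihood of the observed sequence is P(data|H) = 0.709·0.709·0.709 = 0.35640 and P(data|¬H) = 0.114·0.114·0.114 = 0.0014815.
Bayes: P(H|data) = 0.042·0.35640 / (0.042·0.35640 + 0.958·0.0014815) = 0.014969/0.016388 = 0.9134.

Posterior P(H) ≈ 0.913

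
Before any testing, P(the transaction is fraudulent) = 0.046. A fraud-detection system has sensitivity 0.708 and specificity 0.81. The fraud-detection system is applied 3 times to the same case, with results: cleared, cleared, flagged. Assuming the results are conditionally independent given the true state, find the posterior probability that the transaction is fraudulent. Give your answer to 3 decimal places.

Posterior P(H) ≈ 0.023

Let H be the event that the transaction is fraudulent; start with P(H) = 0.046. P('flagged'|H) = 0.708, P('flagged'|¬H) = 0.19.
Update on result 1 ('cleared'): P(H) ← 0.292·0.0460 / (0.292·0.0460 + 0.81·0.9540) = 0.013432/0.78617 = 0.0171.
Update on result 2 ('cleared'): P(H) ← 0.292·0.0171 / (0.292·0.0171 + 0.81·0.9829) = 0.0049889/0.80115 = 0.0062.
Update on result 3 ('flagged'): P(H) ← 0.708·0.0062 / (0.708·0.0062 + 0.19·0.9938) = 0.0044089/0.19323 = 0.0228.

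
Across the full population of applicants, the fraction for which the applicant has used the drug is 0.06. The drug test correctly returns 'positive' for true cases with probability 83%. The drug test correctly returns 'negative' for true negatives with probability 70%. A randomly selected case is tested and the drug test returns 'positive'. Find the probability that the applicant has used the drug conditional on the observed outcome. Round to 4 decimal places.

Write H for 'the applicant has used the drug'. Prior odds H:¬H = 0.06/0.94 = 0.063830. For the 'positive' outcome, the likelihood ratio is 0.83/0.3 = 2.7667.
Posterior odds = 0.063830 × 2.7667 = 0.17660, so P(H|E) = 0.17660/(1+0.17660) = 0.1501.

P(H | E) ≈ 0.1501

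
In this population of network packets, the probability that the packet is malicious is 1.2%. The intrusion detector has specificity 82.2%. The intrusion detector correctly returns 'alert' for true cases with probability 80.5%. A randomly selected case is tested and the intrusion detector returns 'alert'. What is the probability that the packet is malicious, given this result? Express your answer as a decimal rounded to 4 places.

Let H be the event that the packet is malicious. P(H) = 0.012, so P(¬H) = 0.988. With E the 'alert' result, P(E|H) = 0.805 and P(E|¬H) = 0.178.
P(E) = 0.805·0.012 + 0.178·0.988 = 0.0096600 + 0.17586 = 0.18552.
By Bayes' theorem, P(H|E) = 0.0096600 / 0.18552 = 0.0521.

P(H | E) ≈ 0.0521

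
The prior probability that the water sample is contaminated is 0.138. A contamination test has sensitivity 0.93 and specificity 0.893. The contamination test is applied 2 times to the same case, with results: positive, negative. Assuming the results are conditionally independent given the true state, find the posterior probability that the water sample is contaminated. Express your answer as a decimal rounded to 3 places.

Posterior P(H) ≈ 0.098

With H the event that the water sample is contaminated, the joint likelihood of the observed sequence is P(data|H) = 0.93·0.07 = 0.065100 and P(data|¬H) = 0.107·0.893 = 0.095551.
Bayes: P(H|data) = 0.138·0.065100 / (0.138·0.065100 + 0.862·0.095551) = 0.0089838/0.091349 = 0.0983.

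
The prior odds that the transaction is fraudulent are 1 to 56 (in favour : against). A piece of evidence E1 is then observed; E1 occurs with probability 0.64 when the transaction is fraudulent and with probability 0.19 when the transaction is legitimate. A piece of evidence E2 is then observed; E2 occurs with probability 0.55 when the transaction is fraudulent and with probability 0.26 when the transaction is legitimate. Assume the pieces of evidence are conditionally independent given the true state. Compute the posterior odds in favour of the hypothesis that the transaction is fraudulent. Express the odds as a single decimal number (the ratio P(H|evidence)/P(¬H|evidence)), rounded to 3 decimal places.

Prior odds = 1/56 = 0.017857. In log-odds, ln(0.017857) = -4.0254.
Add log likelihood ratios: ln(3.3684) + ln(2.1154) = 1.9637.
Posterior log-odds = -2.0617, so posterior odds = exp(-2.0617) = 0.12724.

Posterior odds ≈ 0.127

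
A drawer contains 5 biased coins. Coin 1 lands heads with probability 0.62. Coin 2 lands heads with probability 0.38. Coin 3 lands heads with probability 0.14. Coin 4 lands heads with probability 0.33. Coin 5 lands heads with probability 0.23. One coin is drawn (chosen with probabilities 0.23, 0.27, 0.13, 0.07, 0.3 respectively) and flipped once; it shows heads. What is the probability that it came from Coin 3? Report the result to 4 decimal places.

Tabulate prior·likelihood by source: [1] prior 0.23, lik 0.62, product 0.1426; [2] prior 0.27, lik 0.38, product 0.1026; [3] prior 0.13, lik 0.14, product 0.01820; [4] prior 0.07, lik 0.33, product 0.02310; [5] prior 0.3, lik 0.23, product 0.06900.
Normalizing constant = 0.35550; the posterior for Coin 3 is its product over the sum, 0.01820/0.35550 = 0.0512.

Posterior probability ≈ 0.0512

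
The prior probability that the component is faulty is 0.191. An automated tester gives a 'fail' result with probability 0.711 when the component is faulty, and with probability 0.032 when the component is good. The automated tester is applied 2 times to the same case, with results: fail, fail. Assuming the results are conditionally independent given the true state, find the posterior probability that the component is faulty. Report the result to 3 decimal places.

Let H be the event that the component is faulty; start with P(H) = 0.191. P('fail'|H) = 0.711, P('fail'|¬H) = 0.032.
Update on result 1 ('fail'): P(H) ← 0.711·0.1910 / (0.711·0.1910 + 0.032·0.8090) = 0.13580/0.16169 = 0.8399.
Update on result 2 ('fail'): P(H) ← 0.711·0.8399 / (0.711·0.8399 + 0.032·0.1601) = 0.59716/0.60229 = 0.9915.

Posterior P(H) ≈ 0.991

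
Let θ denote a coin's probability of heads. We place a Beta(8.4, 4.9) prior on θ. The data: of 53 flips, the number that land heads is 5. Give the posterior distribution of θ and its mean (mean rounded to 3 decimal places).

Posterior: Beta(13.4, 52.9); mean ≈ 0.202

Observing 5 successes and 48 failures updates Beta(8.4, 4.9) by adding the success and failure counts to the two shape parameters: α = 8.4+5 = 13.4, β = 4.9+48 = 52.9.
Posterior mean = α/(α+β) = 13.4/66.3 = 0.202.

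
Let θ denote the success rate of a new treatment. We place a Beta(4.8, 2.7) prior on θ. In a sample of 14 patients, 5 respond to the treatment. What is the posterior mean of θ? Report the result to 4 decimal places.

Observing 5 successes and 9 failures updates Beta(4.8, 2.7) by adding the success and failure counts to the two shape parameters: α = 4.8+5 = 9.8, β = 2.7+9 = 11.7.
Posterior mean = α/(α+β) = 9.8/21.5 = 0.4558.

Posterior mean ≈ 0.4558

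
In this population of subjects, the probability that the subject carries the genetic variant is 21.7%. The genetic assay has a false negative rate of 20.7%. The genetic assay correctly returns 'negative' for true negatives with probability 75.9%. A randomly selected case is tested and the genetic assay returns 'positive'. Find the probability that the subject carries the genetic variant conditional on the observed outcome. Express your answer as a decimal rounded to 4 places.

Write H for 'the subject carries the genetic variant'. Prior odds H:¬H = 0.217/0.783 = 0.27714. For the 'positive' outcome, the likelihood ratio is 0.793/0.241 = 3.2905.
Posterior odds = 0.27714 × 3.2905 = 0.91191, so P(H|E) = 0.91191/(1+0.91191) = 0.4770.

P(H | E) ≈ 0.4770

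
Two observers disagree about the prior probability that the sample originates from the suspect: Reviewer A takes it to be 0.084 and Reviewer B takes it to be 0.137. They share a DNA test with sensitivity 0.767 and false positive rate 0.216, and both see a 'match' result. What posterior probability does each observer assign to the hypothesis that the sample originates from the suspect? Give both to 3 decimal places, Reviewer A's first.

The likelihood ratio for a 'match' result is 0.767/0.216 = 3.5509.
Reviewer A: prior odds 0.084/0.916 = 0.091703; posterior odds 0.32563; posterior probability 0.246.
Reviewer B: prior odds 0.137/0.863 = 0.15875; posterior odds 0.56370; posterior probability 0.360.

Reviewer A: 0.246; Reviewer B: 0.360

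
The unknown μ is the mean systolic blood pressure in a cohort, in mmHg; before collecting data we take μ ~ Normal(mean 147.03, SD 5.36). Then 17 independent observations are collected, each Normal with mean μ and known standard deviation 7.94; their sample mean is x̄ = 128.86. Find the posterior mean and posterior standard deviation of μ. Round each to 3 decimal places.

With known σ, the Normal prior is conjugate. Weight on the data is w = (n/σ²)/(n/σ² + 1/τ₀²) = 0.269655/(0.269655+0.0348073) = 0.88568.
Posterior mean = w·x̄ + (1−w)·μ₀ = 0.88568·128.86 + 0.11432·147.03 = 130.937. Posterior variance = 1/(0.269655+0.0348073) = 3.28448, so SD = 1.812.

Posterior mean ≈ 130.937; posterior SD ≈ 1.812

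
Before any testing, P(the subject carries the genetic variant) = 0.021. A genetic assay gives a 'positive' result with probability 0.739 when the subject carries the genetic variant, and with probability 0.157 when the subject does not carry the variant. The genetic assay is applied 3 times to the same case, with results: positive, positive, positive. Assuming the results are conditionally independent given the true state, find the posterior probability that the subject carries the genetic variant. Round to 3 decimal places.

Posterior P(H) ≈ 0.691

With H the event that the subject carries the genetic variant, the joint likelihood of the observed sequence is P(data|H) = 0.739·0.739·0.739 = 0.40358 and P(data|¬H) = 0.157·0.157·0.157 = 0.0038699.
Bayes: P(H|data) = 0.021·0.40358 / (0.021·0.40358 + 0.979·0.0038699) = 0.0084753/0.012264 = 0.6911.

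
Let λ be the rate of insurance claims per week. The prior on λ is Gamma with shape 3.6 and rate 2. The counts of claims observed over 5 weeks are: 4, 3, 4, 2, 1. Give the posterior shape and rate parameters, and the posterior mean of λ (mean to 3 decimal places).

Posterior: Gamma(shape=17.6, rate=7); mean ≈ 2.514

Total count ∑xᵢ = 14 over n = 5 weeks.
Gamma is conjugate to the Poisson likelihood: posterior is Gamma(shape = 3.6+14 = 17.6, rate = 2+5 = 7).
E[λ | data] = 17.6/7 = 2.514.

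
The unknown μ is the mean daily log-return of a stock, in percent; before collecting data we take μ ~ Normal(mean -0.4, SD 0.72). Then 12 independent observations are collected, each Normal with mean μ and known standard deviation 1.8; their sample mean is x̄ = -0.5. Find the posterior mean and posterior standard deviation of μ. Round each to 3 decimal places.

Posterior mean ≈ -0.466; posterior SD ≈ 0.421

With known σ, the Normal prior is conjugate. Weight on the data is w = (n/σ²)/(n/σ² + 1/τ₀²) = 3.70370/(3.70370+1.92901) = 0.65753.
Posterior mean = w·x̄ + (1−w)·μ₀ = 0.65753·-0.5 + 0.34247·-0.4 = -0.466. Posterior variance = 1/(3.70370+1.92901) = 0.177534, so SD = 0.421.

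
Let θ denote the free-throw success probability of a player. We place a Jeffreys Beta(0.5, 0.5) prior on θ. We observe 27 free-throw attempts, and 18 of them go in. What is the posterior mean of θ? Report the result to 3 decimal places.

Posterior mean ≈ 0.661

The binomial likelihood is conjugate to the Beta prior: with 18 successes and 9 failures, the posterior is Beta(0.5+18, 0.5+9) = Beta(18.5, 9.5).
E[θ | data] = 18.5/(18.5+9.5) = 0.661.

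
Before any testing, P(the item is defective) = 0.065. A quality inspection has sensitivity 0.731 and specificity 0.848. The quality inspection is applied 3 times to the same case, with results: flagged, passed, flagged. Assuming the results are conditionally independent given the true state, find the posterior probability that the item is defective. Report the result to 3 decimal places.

Posterior P(H) ≈ 0.338

With H the event that the item is defective, the joint likelihood of the observed sequence is P(data|H) = 0.731·0.269·0.731 = 0.14374 and P(data|¬H) = 0.152·0.848·0.152 = 0.019592.
Bayes: P(H|data) = 0.065·0.14374 / (0.065·0.14374 + 0.935·0.019592) = 0.0093433/0.027662 = 0.3378.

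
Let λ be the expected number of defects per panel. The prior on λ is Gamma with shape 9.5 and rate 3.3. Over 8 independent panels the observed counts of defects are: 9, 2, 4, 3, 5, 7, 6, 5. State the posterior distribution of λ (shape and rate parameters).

Total count ∑xᵢ = 41 over n = 8 panels.
Gamma is conjugate to the Poisson likelihood: posterior is Gamma(shape = 9.5+41 = 50.5, rate = 3.3+8 = 11.3).

Posterior: Gamma(shape=50.5, rate=11.3)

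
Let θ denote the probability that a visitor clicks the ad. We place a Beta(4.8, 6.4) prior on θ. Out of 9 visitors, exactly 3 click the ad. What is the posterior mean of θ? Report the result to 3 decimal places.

Posterior mean ≈ 0.386

Observing 3 successes and 6 failures updates Beta(4.8, 6.4) by adding the success and failure counts to the two shape parameters: α = 4.8+3 = 7.8, β = 6.4+6 = 12.4.
Posterior mean = α/(α+β) = 7.8/20.2 = 0.386.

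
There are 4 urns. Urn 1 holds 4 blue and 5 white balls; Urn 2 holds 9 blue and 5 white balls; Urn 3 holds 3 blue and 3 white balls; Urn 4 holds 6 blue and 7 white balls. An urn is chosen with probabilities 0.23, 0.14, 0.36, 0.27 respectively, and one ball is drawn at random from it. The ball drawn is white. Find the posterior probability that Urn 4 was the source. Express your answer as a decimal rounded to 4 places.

Posterior probability ≈ 0.2889

P(white|Urn 1) = 0.5556; P(white|Urn 2) = 0.3571; P(white|Urn 3) = 0.5; P(white|Urn 4) = 0.5385.
Prior × likelihood for each source: 0.23·0.5556=0.1278, 0.14·0.3571=0.05000, 0.36·0.5=0.1800, 0.27·0.5385=0.1454. Summing gives P(white) = 0.50316.
P(Urn 4 | white) = 0.1454 / 0.50316 = 0.2889.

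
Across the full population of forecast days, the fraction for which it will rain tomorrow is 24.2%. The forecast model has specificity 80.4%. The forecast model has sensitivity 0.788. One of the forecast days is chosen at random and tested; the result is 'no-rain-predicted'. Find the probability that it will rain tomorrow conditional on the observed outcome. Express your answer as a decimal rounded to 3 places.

Let H be the event that it will rain tomorrow. P(H) = 0.242, so P(¬H) = 0.758. With E the 'no-rain-predicted' result, P(E|H) = 0.212 and P(E|¬H) = 0.804.
P(E) = 0.212·0.242 + 0.804·0.758 = 0.051304 + 0.60943 = 0.66074.
By Bayes' theorem, P(H|E) = 0.051304 / 0.66074 = 0.078.

P(H | E) ≈ 0.078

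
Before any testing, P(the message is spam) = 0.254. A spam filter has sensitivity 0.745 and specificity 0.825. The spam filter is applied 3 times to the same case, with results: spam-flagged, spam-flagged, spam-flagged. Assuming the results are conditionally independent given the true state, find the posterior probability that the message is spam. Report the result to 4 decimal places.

Let H be the event that the message is spam; start with P(H) = 0.254. P('spam-flagged'|H) = 0.745, P('spam-flagged'|¬H) = 0.175.
Update on result 1 ('spam-flagged'): P(H) ← 0.745·0.2540 / (0.745·0.2540 + 0.175·0.7460) = 0.18923/0.31978 = 0.5918.
Update on result 2 ('spam-flagged'): P(H) ← 0.745·0.5918 / (0.745·0.5918 + 0.175·0.4082) = 0.44085/0.51230 = 0.8605.
Update on result 3 ('spam-flagged'): P(H) ← 0.745·0.8605 / (0.745·0.8605 + 0.175·0.1395) = 0.64110/0.66551 = 0.9633.

Posterior P(H) ≈ 0.9633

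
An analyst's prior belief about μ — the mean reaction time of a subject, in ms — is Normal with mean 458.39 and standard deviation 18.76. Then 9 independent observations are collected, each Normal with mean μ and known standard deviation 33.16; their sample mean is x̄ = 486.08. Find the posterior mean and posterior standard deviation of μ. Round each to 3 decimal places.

Posterior mean ≈ 478.944; posterior SD ≈ 9.523

With known σ, the Normal prior is conjugate. Weight on the data is w = (n/σ²)/(n/σ² + 1/τ₀²) = 0.00818490/(0.00818490+0.00284141) = 0.74231.
Posterior mean = w·x̄ + (1−w)·μ₀ = 0.74231·486.08 + 0.25769·458.39 = 478.944. Posterior variance = 1/(0.00818490+0.00284141) = 90.6921, so SD = 9.523.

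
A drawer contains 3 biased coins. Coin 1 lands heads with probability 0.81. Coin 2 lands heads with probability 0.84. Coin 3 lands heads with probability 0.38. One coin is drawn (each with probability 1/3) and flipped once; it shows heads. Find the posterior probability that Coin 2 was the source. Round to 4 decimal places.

Posterior probability ≈ 0.4138

P(heads|C1) = 0.81; P(heads|C2) = 0.84; P(heads|C3) = 0.38.
Prior × likelihood for each source: 0.333333·0.81=0.2700, 0.333333·0.84=0.2800, 0.333333·0.38=0.1267. Summing gives P(heads) = 0.67667.
P(Coin 2 | heads) = 0.2800 / 0.67667 = 0.4138.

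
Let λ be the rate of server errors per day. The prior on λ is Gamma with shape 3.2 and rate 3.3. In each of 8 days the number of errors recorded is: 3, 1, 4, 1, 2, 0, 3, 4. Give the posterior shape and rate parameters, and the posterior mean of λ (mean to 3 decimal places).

Posterior: Gamma(shape=21.2, rate=11.3); mean ≈ 1.876

The Poisson likelihood adds the total count to the shape and the number of exposure periods to the rate. Here ∑xᵢ = 18 and n = 8, so shape 3.2→21.2 and rate 3.3→11.3.
Posterior mean = shape/rate = 21.2/11.3 = 1.876.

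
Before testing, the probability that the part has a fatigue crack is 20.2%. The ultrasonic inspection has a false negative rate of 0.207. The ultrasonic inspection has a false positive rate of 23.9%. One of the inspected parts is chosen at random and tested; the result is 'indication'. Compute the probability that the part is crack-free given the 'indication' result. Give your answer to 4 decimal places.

Let H be the event that the part has a fatigue crack. P(H) = 0.202, so P(¬H) = 0.798. With E the 'indication' result, P(E|H) = 0.793 and P(E|¬H) = 0.239.
P(E) = 0.793·0.202 + 0.239·0.798 = 0.16019 + 0.19072 = 0.35091.
By Bayes' theorem, P(H|E) = 0.16019 / 0.35091 = 0.4565. Hence P(¬H|E) = 1 − 0.4565 = 0.5435.

P(¬H | E) ≈ 0.5435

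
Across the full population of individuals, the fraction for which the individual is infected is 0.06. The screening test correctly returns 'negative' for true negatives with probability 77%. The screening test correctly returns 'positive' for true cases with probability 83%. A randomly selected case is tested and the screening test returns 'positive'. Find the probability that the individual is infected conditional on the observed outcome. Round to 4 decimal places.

P(H | E) ≈ 0.1872

Write H for 'the individual is infected'. Prior odds H:¬H = 0.06/0.94 = 0.063830. For the 'positive' outcome, the likelihood ratio is 0.83/0.23 = 3.6087.
Posterior odds = 0.063830 × 3.6087 = 0.23034, so P(H|E) = 0.23034/(1+0.23034) = 0.1872.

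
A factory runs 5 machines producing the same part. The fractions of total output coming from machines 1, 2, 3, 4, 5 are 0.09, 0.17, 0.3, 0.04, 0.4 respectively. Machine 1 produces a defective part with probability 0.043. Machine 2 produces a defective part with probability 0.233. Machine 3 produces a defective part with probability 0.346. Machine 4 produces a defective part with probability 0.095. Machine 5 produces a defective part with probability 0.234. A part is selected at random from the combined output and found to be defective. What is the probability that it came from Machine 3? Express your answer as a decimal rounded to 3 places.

Tabulate prior·likelihood by source: [1] prior 0.09, lik 0.043, product 0.003870; [2] prior 0.17, lik 0.233, product 0.03961; [3] prior 0.3, lik 0.346, product 0.1038; [4] prior 0.04, lik 0.095, product 0.003800; [5] prior 0.4, lik 0.234, product 0.09360.
Normalizing constant = 0.24468; the posterior for Machine 3 is its product over the sum, 0.1038/0.24468 = 0.424.

Posterior probability ≈ 0.424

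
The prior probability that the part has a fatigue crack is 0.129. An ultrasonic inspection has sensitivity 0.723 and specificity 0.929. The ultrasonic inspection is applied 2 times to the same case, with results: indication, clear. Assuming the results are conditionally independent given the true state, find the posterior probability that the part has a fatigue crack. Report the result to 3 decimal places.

Let H be the event that the part has a fatigue crack; start with P(H) = 0.129. P('indication'|H) = 0.723, P('indication'|¬H) = 0.071.
Update on result 1 ('indication'): P(H) ← 0.723·0.1290 / (0.723·0.1290 + 0.071·0.8710) = 0.093267/0.15511 = 0.6013.
Update on result 2 ('clear'): P(H) ← 0.277·0.6013 / (0.277·0.6013 + 0.929·0.3987) = 0.16656/0.53695 = 0.3102.

Posterior P(H) ≈ 0.310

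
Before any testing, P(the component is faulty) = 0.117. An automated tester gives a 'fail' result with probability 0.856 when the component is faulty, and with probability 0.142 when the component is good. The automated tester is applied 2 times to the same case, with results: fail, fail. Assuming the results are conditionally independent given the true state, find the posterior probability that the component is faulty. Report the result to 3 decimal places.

Let H be the event that the component is faulty; start with P(H) = 0.117. P('fail'|H) = 0.856, P('fail'|¬H) = 0.142.
Update on result 1 ('fail'): P(H) ← 0.856·0.1170 / (0.856·0.1170 + 0.142·0.8830) = 0.10015/0.22554 = 0.4441.
Update on result 2 ('fail'): P(H) ← 0.856·0.4441 / (0.856·0.4441 + 0.142·0.5559) = 0.38011/0.45906 = 0.8280.

Posterior P(H) ≈ 0.828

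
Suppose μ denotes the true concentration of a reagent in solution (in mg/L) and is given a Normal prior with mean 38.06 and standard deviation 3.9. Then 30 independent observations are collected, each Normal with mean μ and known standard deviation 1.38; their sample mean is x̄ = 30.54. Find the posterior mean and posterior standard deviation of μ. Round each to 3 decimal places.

Posterior mean ≈ 30.571; posterior SD ≈ 0.251

Prior precision 1/τ₀² = 1/3.9² = 0.0657462; data precision n/σ² = 30/1.38² = 15.7530.
Posterior precision = 0.0657462 + 15.7530 = 15.8187, giving posterior SD = 1/√15.8187 = 0.251.
Posterior mean = (0.0657462·38.06 + 15.7530·30.54) / 15.8187 = 30.571.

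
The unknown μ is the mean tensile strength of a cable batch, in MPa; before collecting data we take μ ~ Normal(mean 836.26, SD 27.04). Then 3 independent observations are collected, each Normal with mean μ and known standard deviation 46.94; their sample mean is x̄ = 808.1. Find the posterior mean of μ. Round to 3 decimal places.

Posterior mean ≈ 822.212

With known σ, the Normal prior is conjugate. Weight on the data is w = (n/σ²)/(n/σ² + 1/τ₀²) = 0.00136155/(0.00136155+0.00136769) = 0.49888.
Posterior mean = w·x̄ + (1−w)·μ₀ = 0.49888·808.1 + 0.50112·836.26 = 822.212.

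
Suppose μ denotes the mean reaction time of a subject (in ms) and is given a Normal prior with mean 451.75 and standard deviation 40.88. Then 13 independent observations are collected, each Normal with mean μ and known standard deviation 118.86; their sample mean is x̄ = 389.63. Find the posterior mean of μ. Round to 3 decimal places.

Posterior mean ≈ 414.108

Prior precision 1/τ₀² = 1/40.88² = 0.00059838; data precision n/σ² = 13/118.86² = 0.00092018.
Posterior precision = 0.00059838 + 0.00092018 = 0.00151856.
Posterior mean = (0.00059838·451.75 + 0.00092018·389.63) / 0.00151856 = 414.108.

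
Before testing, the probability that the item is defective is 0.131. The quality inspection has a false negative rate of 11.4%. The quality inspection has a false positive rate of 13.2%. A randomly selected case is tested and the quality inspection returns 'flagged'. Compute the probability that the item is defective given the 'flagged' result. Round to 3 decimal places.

P(H | E) ≈ 0.503

Let H be the event that the item is defective. P(H) = 0.131, so P(¬H) = 0.869. With E the 'flagged' result, P(E|H) = 0.886 and P(E|¬H) = 0.132.
P(E) = 0.886·0.131 + 0.132·0.869 = 0.11607 + 0.11471 = 0.23077.
By Bayes' theorem, P(H|E) = 0.11607 / 0.23077 = 0.503.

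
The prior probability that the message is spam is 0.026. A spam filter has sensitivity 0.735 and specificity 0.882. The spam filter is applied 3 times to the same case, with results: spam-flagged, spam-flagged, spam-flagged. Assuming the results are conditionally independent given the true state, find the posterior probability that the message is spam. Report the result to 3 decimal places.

Let H be the event that the message is spam; start with P(H) = 0.026. P('spam-flagged'|H) = 0.735, P('spam-flagged'|¬H) = 0.118.
Update on result 1 ('spam-flagged'): P(H) ← 0.735·0.0260 / (0.735·0.0260 + 0.118·0.9740) = 0.019110/0.13404 = 0.1426.
Update on result 2 ('spam-flagged'): P(H) ← 0.735·0.1426 / (0.735·0.1426 + 0.118·0.8574) = 0.10479/0.20596 = 0.5088.
Update on result 3 ('spam-flagged'): P(H) ← 0.735·0.5088 / (0.735·0.5088 + 0.118·0.4912) = 0.37394/0.43191 = 0.8658.

Posterior P(H) ≈ 0.866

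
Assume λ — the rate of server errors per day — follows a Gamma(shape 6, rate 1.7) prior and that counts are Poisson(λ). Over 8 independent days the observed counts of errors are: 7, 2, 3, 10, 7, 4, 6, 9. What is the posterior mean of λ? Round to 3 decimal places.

Total count ∑xᵢ = 48 over n = 8 days.
Gamma is conjugate to the Poisson likelihood: posterior is Gamma(shape = 6+48 = 54, rate = 1.7+8 = 9.7).
E[λ | data] = 54/9.7 = 5.567.

Posterior mean ≈ 5.567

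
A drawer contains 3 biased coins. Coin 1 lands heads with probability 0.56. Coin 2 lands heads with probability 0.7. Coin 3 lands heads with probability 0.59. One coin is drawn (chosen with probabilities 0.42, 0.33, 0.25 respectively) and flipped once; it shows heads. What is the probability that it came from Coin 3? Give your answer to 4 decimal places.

Tabulate prior·likelihood by source: [1] prior 0.42, lik 0.56, product 0.2352; [2] prior 0.33, lik 0.7, product 0.2310; [3] prior 0.25, lik 0.59, product 0.1475.
Normalizing constant = 0.61370; the posterior for Coin 3 is its product over the sum, 0.1475/0.61370 = 0.2403.

Posterior probability ≈ 0.2403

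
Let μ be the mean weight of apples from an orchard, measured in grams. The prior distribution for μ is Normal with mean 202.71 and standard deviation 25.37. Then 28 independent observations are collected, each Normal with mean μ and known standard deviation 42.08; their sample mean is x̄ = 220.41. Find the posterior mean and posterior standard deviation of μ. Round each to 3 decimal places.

Posterior mean ≈ 218.826; posterior SD ≈ 7.588

With known σ, the Normal prior is conjugate. Weight on the data is w = (n/σ²)/(n/σ² + 1/τ₀²) = 0.0158127/(0.0158127+0.00155367) = 0.91054.
Posterior mean = w·x̄ + (1−w)·μ₀ = 0.91054·220.41 + 0.089464·202.71 = 218.826. Posterior variance = 1/(0.0158127+0.00155367) = 57.5825, so SD = 7.588.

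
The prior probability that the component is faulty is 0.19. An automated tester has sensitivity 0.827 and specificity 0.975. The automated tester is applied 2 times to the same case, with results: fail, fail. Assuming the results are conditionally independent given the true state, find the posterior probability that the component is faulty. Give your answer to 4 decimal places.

Posterior P(H) ≈ 0.9961

With H the event that the component is faulty, the joint likelihood of the observed sequence is P(data|H) = 0.827·0.827 = 0.68393 and P(data|¬H) = 0.025·0.025 = 0.00062500.
Bayes: P(H|data) = 0.19·0.68393 / (0.19·0.68393 + 0.81·0.00062500) = 0.12995/0.13045 = 0.9961.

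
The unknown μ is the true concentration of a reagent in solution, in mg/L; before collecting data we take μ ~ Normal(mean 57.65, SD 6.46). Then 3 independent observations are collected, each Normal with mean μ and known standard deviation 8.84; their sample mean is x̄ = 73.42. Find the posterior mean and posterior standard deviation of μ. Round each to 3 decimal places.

Prior precision 1/τ₀² = 1/6.46² = 0.0239627; data precision n/σ² = 3/8.84² = 0.0383899.
Posterior precision = 0.0239627 + 0.0383899 = 0.0623525, giving posterior SD = 1/√0.0623525 = 4.005.
Posterior mean = (0.0239627·57.65 + 0.0383899·73.42) / 0.0623525 = 67.359.

Posterior mean ≈ 67.359; posterior SD ≈ 4.005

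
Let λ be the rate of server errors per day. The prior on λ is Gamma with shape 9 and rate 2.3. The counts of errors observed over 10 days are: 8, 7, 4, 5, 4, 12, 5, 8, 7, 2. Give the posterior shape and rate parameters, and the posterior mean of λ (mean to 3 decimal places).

The Poisson likelihood adds the total count to the shape and the number of exposure periods to the rate. Here ∑xᵢ = 62 and n = 10, so shape 9→71 and rate 2.3→12.3.
E[λ | data] = 71/12.3 = 5.772.

Posterior: Gamma(shape=71, rate=12.3); mean ≈ 5.772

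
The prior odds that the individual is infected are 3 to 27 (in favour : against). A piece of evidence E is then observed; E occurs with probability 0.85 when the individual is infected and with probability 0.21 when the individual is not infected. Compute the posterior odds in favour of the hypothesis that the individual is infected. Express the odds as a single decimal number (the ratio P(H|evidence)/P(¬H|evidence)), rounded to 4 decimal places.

Prior odds = 3/27 = 0.11111.
Likelihood ratio for E = 0.85/0.21 = 4.0476.
Posterior odds = prior odds × LR = 0.44974.

Posterior odds ≈ 0.4497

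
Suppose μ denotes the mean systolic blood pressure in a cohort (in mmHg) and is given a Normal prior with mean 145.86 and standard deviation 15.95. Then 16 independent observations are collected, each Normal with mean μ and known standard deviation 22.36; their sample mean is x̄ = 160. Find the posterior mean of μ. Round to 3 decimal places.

Prior precision 1/τ₀² = 1/15.95² = 0.00393078; data precision n/σ² = 16/22.36² = 0.0320019.
Posterior precision = 0.00393078 + 0.0320019 = 0.0359327.
Posterior mean = (0.00393078·145.86 + 0.0320019·160) / 0.0359327 = 158.453.

Posterior mean ≈ 158.453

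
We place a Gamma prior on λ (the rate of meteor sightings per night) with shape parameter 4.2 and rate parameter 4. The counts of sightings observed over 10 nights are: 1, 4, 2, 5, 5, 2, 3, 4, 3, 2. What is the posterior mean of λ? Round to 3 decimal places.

Posterior mean ≈ 2.514

The Poisson likelihood adds the total count to the shape and the number of exposure periods to the rate. Here ∑xᵢ = 31 and n = 10, so shape 4.2→35.2 and rate 4→14.
E[λ | data] = 35.2/14 = 2.514.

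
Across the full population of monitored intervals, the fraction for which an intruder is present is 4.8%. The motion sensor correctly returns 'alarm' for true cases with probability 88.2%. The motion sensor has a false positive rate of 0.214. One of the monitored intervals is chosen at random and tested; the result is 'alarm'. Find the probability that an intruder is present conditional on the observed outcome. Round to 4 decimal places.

Write H for 'an intruder is present'. Prior odds H:¬H = 0.048/0.952 = 0.050420. For the 'alarm' outcome, the likelihood ratio is 0.882/0.214 = 4.1215.
Posterior odds = 0.050420 × 4.1215 = 0.20781, so P(H|E) = 0.20781/(1+0.20781) = 0.1721.

P(H | E) ≈ 0.1721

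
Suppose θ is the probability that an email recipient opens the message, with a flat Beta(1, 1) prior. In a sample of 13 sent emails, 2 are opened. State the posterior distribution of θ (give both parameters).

Observing 2 successes and 11 failures updates Beta(1, 1) by adding the success and failure counts to the two shape parameters: α = 1+2 = 3, β = 1+11 = 12.

Posterior: Beta(3, 12)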